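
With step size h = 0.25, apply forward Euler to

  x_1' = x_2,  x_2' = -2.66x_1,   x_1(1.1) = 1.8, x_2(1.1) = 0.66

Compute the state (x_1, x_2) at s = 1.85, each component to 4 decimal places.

Euler on (x_1,x_2): x_1_{n+1} = x_1_n + h·x_1', x_2_{n+1} = x_2_n + h·x_2'.
1.100000: (1.800000, 0.660000); f=(0.660000, -4.788000) → (1.965000, -0.537000)
1.350000: (1.965000, -0.537000); f=(-0.537000, -5.226900) → (1.830750, -1.843725)
1.600000: (1.830750, -1.843725); f=(-1.843725, -4.869795) → (1.369819, -3.061174)
(x_1(1.85), x_2(1.85)) ≈ (1.3698, -3.0612)

1.3698, -3.0612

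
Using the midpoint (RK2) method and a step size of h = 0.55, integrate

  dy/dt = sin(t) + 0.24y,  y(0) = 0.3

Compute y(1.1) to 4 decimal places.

Midpoint: k1 = f(t_n, y_n); k2 = f(t_n + h/2, y_n + (h/2)·k1); y_{n+1} = y_n + h·k2.
t=0.000000, y=0.300000:
  k1 = f(0.000000, 0.300000) = 0.072000
  k2 = f(0.275000, 0.319800) = 0.348299
  y ← 0.300000 + 0.55·0.348299 = 0.491564
t=0.550000, y=0.491564:
  k1 = f(0.550000, 0.491564) = 0.640663
  k2 = f(0.825000, 0.667747) = 0.894807
  y ← 0.491564 + 0.55·0.894807 = 0.983708
y(1.1) ≈ 0.9837

0.9837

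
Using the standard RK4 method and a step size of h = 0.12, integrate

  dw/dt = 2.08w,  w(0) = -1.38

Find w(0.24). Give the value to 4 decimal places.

-2.2734

RK4: k1 = f(t_n, w_n); k2 = f(t_n + h/2, w_n + (h/2)·k1); k3 = f(t_n + h/2, w_n + (h/2)·k2); k4 = f(t_n + h, w_n + h·k3); w_{n+1} = w_n + (h/6)·(k1 + 2k2 + 2k3 + k4).
t=0.000000, w=-1.380000:
  k1 = f(0.000000, -1.380000) = -2.870400
  k2 = f(0.060000, -1.552224) = -3.228626
  k3 = f(0.060000, -1.573718) = -3.273333
  k4 = f(0.120000, -1.772800) = -3.687424
  w ← -1.380000 + (0.12/6)·(k1 + 2k2 + 2k3 + k4) = -1.771235
t=0.120000, w=-1.771235:
  k1 = f(0.120000, -1.771235) = -3.684168
  k2 = f(0.180000, -1.992285) = -4.143953
  k3 = f(0.180000, -2.019872) = -4.201334
  k4 = f(0.240000, -2.275395) = -4.732821
  w ← -1.771235 + (0.12/6)·(k1 + 2k2 + 2k3 + k4) = -2.273386
w(0.24) ≈ -2.2734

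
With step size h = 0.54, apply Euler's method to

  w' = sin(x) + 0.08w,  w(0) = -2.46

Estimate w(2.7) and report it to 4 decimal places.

-1.1942

Euler: w_{n+1} = w_n + h·f(x_n, w_n).
x=0.000000, w=-2.460000: f=-0.196800 → w ← -2.460000 + 0.54·(-0.196800) = -2.566272
x=0.540000, w=-2.566272: f=0.308834 → w ← -2.566272 + 0.54·0.308834 = -2.399502
x=1.080000, w=-2.399502: f=0.689998 → w ← -2.399502 + 0.54·0.689998 = -2.026903
x=1.620000, w=-2.026903: f=0.836638 → w ← -2.026903 + 0.54·0.836638 = -1.575119
x=2.160000, w=-1.575119: f=0.705374 → w ← -1.575119 + 0.54·0.705374 = -1.194217
w(2.7) ≈ -1.1942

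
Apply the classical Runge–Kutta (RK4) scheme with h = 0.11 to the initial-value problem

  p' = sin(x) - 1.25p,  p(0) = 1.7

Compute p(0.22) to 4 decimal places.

RK4: k1 = f(x_n, p_n); k2 = f(x_n + h/2, p_n + (h/2)·k1); k3 = f(x_n + h/2, p_n + (h/2)·k2); k4 = f(x_n + h, p_n + h·k3); p_{n+1} = p_n + (h/6)·(k1 + 2k2 + 2k3 + k4).
x=0.000000, p=1.700000:
  k1 = f(0.000000, 1.700000) = -2.125000
  k2 = f(0.055000, 1.583125) = -1.923934
  k3 = f(0.055000, 1.594184) = -1.937757
  k4 = f(0.110000, 1.486847) = -1.748780
  p ← 1.700000 + (0.11/6)·(k1 + 2k2 + 2k3 + k4) = 1.487385
x=0.110000, p=1.487385:
  k1 = f(0.110000, 1.487385) = -1.749453
  k2 = f(0.165000, 1.391165) = -1.574704
  k3 = f(0.165000, 1.400777) = -1.586718
  k4 = f(0.220000, 1.312846) = -1.422828
  p ← 1.487385 + (0.11/6)·(k1 + 2k2 + 2k3 + k4) = 1.313308
p(0.22) ≈ 1.3133

1.3133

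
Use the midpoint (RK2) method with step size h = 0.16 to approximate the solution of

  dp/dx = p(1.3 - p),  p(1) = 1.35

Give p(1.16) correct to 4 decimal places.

1.3404

Midpoint: k1 = f(x_n, p_n); k2 = f(x_n + h/2, p_n + (h/2)·k1); p_{n+1} = p_n + h·k2.
x=1.000000, p=1.350000:
  k1 = f(1.000000, 1.350000) = -0.067500
  k2 = f(1.080000, 1.344600) = -0.059969
  p ← 1.350000 + 0.16·(-0.059969) = 1.340405
p(1.16) ≈ 1.3404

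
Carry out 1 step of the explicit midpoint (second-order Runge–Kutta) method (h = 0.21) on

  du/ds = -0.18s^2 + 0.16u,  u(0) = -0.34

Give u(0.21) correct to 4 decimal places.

-0.3520

Midpoint: k1 = f(s_n, u_n); k2 = f(s_n + h/2, u_n + (h/2)·k1); u_{n+1} = u_n + h·k2.
s=0.000000, u=-0.340000:
  k1 = f(0.000000, -0.340000) = -0.054400
  k2 = f(0.105000, -0.345712) = -0.057298
  u ← -0.340000 + 0.21·(-0.057298) = -0.352033
u(0.21) ≈ -0.3520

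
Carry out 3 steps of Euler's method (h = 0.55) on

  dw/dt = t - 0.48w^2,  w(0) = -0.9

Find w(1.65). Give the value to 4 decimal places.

Euler: w_{n+1} = w_n + h·f(t_n, w_n).
t=0.000000, w=-0.900000: f=-0.388800 → w ← -0.900000 + 0.55·(-0.388800) = -1.113840
t=0.550000, w=-1.113840: f=-0.045507 → w ← -1.113840 + 0.55·(-0.045507) = -1.138869
t=1.100000, w=-1.138869: f=0.477429 → w ← -1.138869 + 0.55·0.477429 = -0.876283
w(1.65) ≈ -0.8763

-0.8763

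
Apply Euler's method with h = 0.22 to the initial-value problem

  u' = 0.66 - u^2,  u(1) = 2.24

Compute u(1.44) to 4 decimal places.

Euler: u_{n+1} = u_n + h·f(x_n, u_n).
x=1.000000, u=2.240000: f=-4.357600 → u ← 2.240000 + 0.22·(-4.357600) = 1.281328
x=1.220000, u=1.281328: f=-0.981801 → u ← 1.281328 + 0.22·(-0.981801) = 1.065332
u(1.44) ≈ 1.0653

1.0653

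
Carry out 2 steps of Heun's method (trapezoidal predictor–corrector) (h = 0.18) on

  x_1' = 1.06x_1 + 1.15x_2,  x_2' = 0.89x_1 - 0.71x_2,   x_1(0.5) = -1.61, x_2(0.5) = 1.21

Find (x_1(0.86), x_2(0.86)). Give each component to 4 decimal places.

-1.9267, 0.4515

Heun on (x_1,x_2): k1 = f(x_n, state_n); k2 = f(x_n + h, state_n + h·k1); state_{n+1} = state_n + (h/2)·(k1 + k2).
0.500000: (-1.610000, 1.210000)
  k1 = (-0.315100, -2.292000)
  predictor → (-1.666718, 0.797440)
  k2 = (-0.849665, -2.049561)
  → (-1.714829, 0.819259)
0.680000: (-1.714829, 0.819259)
  k1 = (-0.875570, -2.107872)
  predictor → (-1.872431, 0.439843)
  k2 = (-1.478958, -1.978752)
  → (-1.926736, 0.451463)
(x_1(0.86), x_2(0.86)) ≈ (-1.9267, 0.4515)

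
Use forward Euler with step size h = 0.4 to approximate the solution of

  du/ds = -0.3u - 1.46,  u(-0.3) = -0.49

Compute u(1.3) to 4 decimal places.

-2.2420

Euler: u_{n+1} = u_n + h·f(s_n, u_n).
s=-0.300000, u=-0.490000: f=-1.313000 → u ← -0.490000 + 0.4·(-1.313000) = -1.015200
s=0.100000, u=-1.015200: f=-1.155440 → u ← -1.015200 + 0.4·(-1.155440) = -1.477376
s=0.500000, u=-1.477376: f=-1.016787 → u ← -1.477376 + 0.4·(-1.016787) = -1.884091
s=0.900000, u=-1.884091: f=-0.894773 → u ← -1.884091 + 0.4·(-0.894773) = -2.242000
u(1.3) ≈ -2.2420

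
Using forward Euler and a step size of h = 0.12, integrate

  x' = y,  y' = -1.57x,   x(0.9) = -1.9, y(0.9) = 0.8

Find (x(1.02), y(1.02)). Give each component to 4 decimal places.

-1.8040, 1.1580

Euler on (x,y): x_{n+1} = x_n + h·x', y_{n+1} = y_n + h·y'.
0.900000: (-1.900000, 0.800000); f=(0.800000, 2.983000) → (-1.804000, 1.157960)
(x(1.02), y(1.02)) ≈ (-1.8040, 1.1580)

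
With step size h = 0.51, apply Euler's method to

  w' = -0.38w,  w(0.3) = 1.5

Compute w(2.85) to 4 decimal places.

Euler: w_{n+1} = w_n + h·f(x_n, w_n).
x=0.300000, w=1.500000: f=-0.570000 → w ← 1.500000 + 0.51·(-0.570000) = 1.209300
x=0.810000, w=1.209300: f=-0.459534 → w ← 1.209300 + 0.51·(-0.459534) = 0.974938
x=1.320000, w=0.974938: f=-0.370476 → w ← 0.974938 + 0.51·(-0.370476) = 0.785995
x=1.830000, w=0.785995: f=-0.298678 → w ← 0.785995 + 0.51·(-0.298678) = 0.633669
x=2.340000, w=0.633669: f=-0.240794 → w ← 0.633669 + 0.51·(-0.240794) = 0.510864
w(2.85) ≈ 0.5109

0.5109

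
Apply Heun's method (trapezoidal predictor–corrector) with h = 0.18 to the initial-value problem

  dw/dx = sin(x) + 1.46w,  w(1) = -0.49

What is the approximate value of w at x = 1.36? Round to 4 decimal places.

Heun: k1 = f(x_n, w_n); k2 = f(x_n + h, w_n + h·k1); w_{n+1} = w_n + (h/2)·(k1 + k2).
x=1.000000, w=-0.490000:
  k1 = f(1.000000, -0.490000) = 0.126071
  k2 = f(1.180000, -0.467307) = 0.242337
  w ← -0.490000 + (0.18/2)·(0.126071 + 0.242337) = -0.456843
x=1.180000, w=-0.456843:
  k1 = f(1.180000, -0.456843) = 0.257615
  k2 = f(1.360000, -0.410473) = 0.378575
  w ← -0.456843 + (0.18/2)·(0.257615 + 0.378575) = -0.399586
w(1.36) ≈ -0.3996

-0.3996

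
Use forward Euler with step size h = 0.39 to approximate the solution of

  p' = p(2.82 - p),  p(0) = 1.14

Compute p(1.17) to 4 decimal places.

Euler: p_{n+1} = p_n + h·f(x_n, p_n).
x=0.000000, p=1.140000: f=1.915200 → p ← 1.140000 + 0.39·1.915200 = 1.886928
x=0.390000, p=1.886928: f=1.760640 → p ← 1.886928 + 0.39·1.760640 = 2.573577
x=0.780000, p=2.573577: f=0.634187 → p ← 2.573577 + 0.39·0.634187 = 2.820911
p(1.17) ≈ 2.8209

2.8209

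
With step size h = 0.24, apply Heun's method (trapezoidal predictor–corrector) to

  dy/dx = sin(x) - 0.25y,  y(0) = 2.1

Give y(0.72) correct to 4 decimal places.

1.9882

Heun: k1 = f(x_n, y_n); k2 = f(x_n + h, y_n + h·k1); y_{n+1} = y_n + (h/2)·(k1 + k2).
x=0.000000, y=2.100000:
  k1 = f(0.000000, 2.100000) = -0.525000
  k2 = f(0.240000, 1.974000) = -0.255797
  y ← 2.100000 + (0.24/2)·(-0.525000 + (-0.255797)) = 2.006304
x=0.240000, y=2.006304:
  k1 = f(0.240000, 2.006304) = -0.263873
  k2 = f(0.480000, 1.942975) = -0.023964
  y ← 2.006304 + (0.24/2)·(-0.263873 + (-0.023964)) = 1.971764
x=0.480000, y=1.971764:
  k1 = f(0.480000, 1.971764) = -0.031162
  k2 = f(0.720000, 1.964285) = 0.168313
  y ← 1.971764 + (0.24/2)·(-0.031162 + 0.168313) = 1.988222
y(0.72) ≈ 1.9882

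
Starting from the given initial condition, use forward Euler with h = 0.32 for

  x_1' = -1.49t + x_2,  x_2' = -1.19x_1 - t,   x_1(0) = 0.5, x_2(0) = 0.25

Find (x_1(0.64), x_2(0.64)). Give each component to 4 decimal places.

0.4465, -0.2637

Euler on (x_1,x_2): x_1_{n+1} = x_1_n + h·x_1', x_2_{n+1} = x_2_n + h·x_2'.
0.000000: (0.500000, 0.250000); f=(0.250000, -0.595000) → (0.580000, 0.059600)
0.320000: (0.580000, 0.059600); f=(-0.417200, -1.010200) → (0.446496, -0.263664)
(x_1(0.64), x_2(0.64)) ≈ (0.4465, -0.2637)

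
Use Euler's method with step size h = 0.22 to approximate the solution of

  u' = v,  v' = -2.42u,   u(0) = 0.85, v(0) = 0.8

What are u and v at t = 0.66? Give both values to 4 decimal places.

1.0587, -0.7857

Euler on (u,v): u_{n+1} = u_n + h·u', v_{n+1} = v_n + h·v'.
0.000000: (0.850000, 0.800000); f=(0.800000, -2.057000) → (1.026000, 0.347460)
0.220000: (1.026000, 0.347460); f=(0.347460, -2.482920) → (1.102441, -0.198782)
0.440000: (1.102441, -0.198782); f=(-0.198782, -2.667908) → (1.058709, -0.785722)
(u(0.66), v(0.66)) ≈ (1.0587, -0.7857)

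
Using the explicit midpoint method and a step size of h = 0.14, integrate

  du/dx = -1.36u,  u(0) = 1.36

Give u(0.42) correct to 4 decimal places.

Midpoint: k1 = f(x_n, u_n); k2 = f(x_n + h/2, u_n + (h/2)·k1); u_{n+1} = u_n + h·k2.
x=0.000000, u=1.360000:
  k1 = f(0.000000, 1.360000) = -1.849600
  k2 = f(0.070000, 1.230528) = -1.673518
  u ← 1.360000 + 0.14·(-1.673518) = 1.125707
x=0.140000, u=1.125707:
  k1 = f(0.140000, 1.125707) = -1.530962
  k2 = f(0.210000, 1.018540) = -1.385215
  u ← 1.125707 + 0.14·(-1.385215) = 0.931777
x=0.280000, u=0.931777:
  k1 = f(0.280000, 0.931777) = -1.267217
  k2 = f(0.350000, 0.843072) = -1.146578
  u ← 0.931777 + 0.14·(-1.146578) = 0.771256
u(0.42) ≈ 0.7713

0.7713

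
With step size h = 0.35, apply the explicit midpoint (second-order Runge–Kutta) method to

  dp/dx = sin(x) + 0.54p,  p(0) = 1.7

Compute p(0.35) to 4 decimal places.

2.1126

Midpoint: k1 = f(x_n, p_n); k2 = f(x_n + h/2, p_n + (h/2)·k1); p_{n+1} = p_n + h·k2.
x=0.000000, p=1.700000:
  k1 = f(0.000000, 1.700000) = 0.918000
  k2 = f(0.175000, 1.860650) = 1.178859
  p ← 1.700000 + 0.35·1.178859 = 2.112601
p(0.35) ≈ 2.1126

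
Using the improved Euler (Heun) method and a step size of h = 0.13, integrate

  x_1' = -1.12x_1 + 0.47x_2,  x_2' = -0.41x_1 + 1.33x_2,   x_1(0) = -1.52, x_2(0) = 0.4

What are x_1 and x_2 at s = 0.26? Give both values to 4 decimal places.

-1.0772, 0.7298

Heun on (x_1,x_2): k1 = f(s_n, state_n); k2 = f(s_n + h, state_n + h·k1); state_{n+1} = state_n + (h/2)·(k1 + k2).
0.000000: (-1.520000, 0.400000)
  k1 = (1.890400, 1.155200)
  predictor → (-1.274248, 0.550176)
  k2 = (1.685740, 1.254176)
  → (-1.287551, 0.556609)
0.130000: (-1.287551, 0.556609)
  k1 = (1.703663, 1.268186)
  predictor → (-1.066075, 0.721474)
  k2 = (1.533096, 1.396651)
  → (-1.077161, 0.729824)
(x_1(0.26), x_2(0.26)) ≈ (-1.0772, 0.7298)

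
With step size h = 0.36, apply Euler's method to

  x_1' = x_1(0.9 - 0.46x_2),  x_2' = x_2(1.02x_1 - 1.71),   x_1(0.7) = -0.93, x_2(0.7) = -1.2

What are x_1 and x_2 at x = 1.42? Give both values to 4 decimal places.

-1.8870, 0.0070

Euler on (x_1,x_2): x_1_{n+1} = x_1_n + h·x_1', x_2_{n+1} = x_2_n + h·x_2'.
0.700000: (-0.930000, -1.200000); f=(-1.350360, 3.190320) → (-1.416130, -0.051485)
1.060000: (-1.416130, -0.051485); f=(-1.308055, 0.162406) → (-1.887029, 0.006981)
(x_1(1.42), x_2(1.42)) ≈ (-1.8870, 0.0070)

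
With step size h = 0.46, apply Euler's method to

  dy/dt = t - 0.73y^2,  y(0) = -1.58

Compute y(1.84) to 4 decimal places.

-39.8222

Euler: y_{n+1} = y_n + h·f(t_n, y_n).
t=0.000000, y=-1.580000: f=-1.822372 → y ← -1.580000 + 0.46·(-1.822372) = -2.418291
t=0.460000, y=-2.418291: f=-3.809136 → y ← -2.418291 + 0.46·(-3.809136) = -4.170494
t=0.920000, y=-4.170494: f=-11.776904 → y ← -4.170494 + 0.46·(-11.776904) = -9.587870
t=1.380000, y=-9.587870: f=-65.726887 → y ← -9.587870 + 0.46·(-65.726887) = -39.822237
y(1.84) ≈ -39.8222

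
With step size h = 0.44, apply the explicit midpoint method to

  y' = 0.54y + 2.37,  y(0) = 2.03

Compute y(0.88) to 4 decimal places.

5.8962

Midpoint: k1 = f(x_n, y_n); k2 = f(x_n + h/2, y_n + (h/2)·k1); y_{n+1} = y_n + h·k2.
x=0.000000, y=2.030000:
  k1 = f(0.000000, 2.030000) = 3.466200
  k2 = f(0.220000, 2.792564) = 3.877985
  y ← 2.030000 + 0.44·3.877985 = 3.736313
x=0.440000, y=3.736313:
  k1 = f(0.440000, 3.736313) = 4.387609
  k2 = f(0.660000, 4.701587) = 4.908857
  y ← 3.736313 + 0.44·4.908857 = 5.896210
y(0.88) ≈ 5.8962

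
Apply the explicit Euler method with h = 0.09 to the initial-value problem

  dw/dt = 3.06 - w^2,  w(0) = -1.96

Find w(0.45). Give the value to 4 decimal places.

Euler: w_{n+1} = w_n + h·f(t_n, w_n).
t=0.000000, w=-1.960000: f=-0.781600 → w ← -1.960000 + 0.09·(-0.781600) = -2.030344
t=0.090000, w=-2.030344: f=-1.062297 → w ← -2.030344 + 0.09·(-1.062297) = -2.125951
t=0.180000, w=-2.125951: f=-1.459666 → w ← -2.125951 + 0.09·(-1.459666) = -2.257321
t=0.270000, w=-2.257321: f=-2.035497 → w ← -2.257321 + 0.09·(-2.035497) = -2.440515
t=0.360000, w=-2.440515: f=-2.896115 → w ← -2.440515 + 0.09·(-2.896115) = -2.701166
w(0.45) ≈ -2.7012

-2.7012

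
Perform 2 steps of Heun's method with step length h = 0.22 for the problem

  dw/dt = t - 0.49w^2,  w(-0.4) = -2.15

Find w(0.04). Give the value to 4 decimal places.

Heun: k1 = f(t_n, w_n); k2 = f(t_n + h, w_n + h·k1); w_{n+1} = w_n + (h/2)·(k1 + k2).
t=-0.400000, w=-2.150000:
  k1 = f(-0.400000, -2.150000) = -2.665025
  k2 = f(-0.180000, -2.736305) = -3.848810
  w ← -2.150000 + (0.22/2)·(-2.665025 + (-3.848810)) = -2.866522
t=-0.180000, w=-2.866522:
  k1 = f(-0.180000, -2.866522) = -4.206304
  k2 = f(0.040000, -3.791909) = -7.005501
  w ← -2.866522 + (0.22/2)·(-4.206304 + (-7.005501)) = -4.099820
w(0.04) ≈ -4.0998

-4.0998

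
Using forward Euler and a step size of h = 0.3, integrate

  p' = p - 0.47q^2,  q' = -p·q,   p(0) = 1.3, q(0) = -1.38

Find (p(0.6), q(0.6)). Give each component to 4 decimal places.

Euler on (p,q): p_{n+1} = p_n + h·p', q_{n+1} = q_n + h·q'.
0.000000: (1.300000, -1.380000); f=(0.404932, 1.794000) → (1.421480, -0.841800)
0.300000: (1.421480, -0.841800); f=(1.088425, 1.196602) → (1.748007, -0.482820)
(p(0.6), q(0.6)) ≈ (1.7480, -0.4828)

1.7480, -0.4828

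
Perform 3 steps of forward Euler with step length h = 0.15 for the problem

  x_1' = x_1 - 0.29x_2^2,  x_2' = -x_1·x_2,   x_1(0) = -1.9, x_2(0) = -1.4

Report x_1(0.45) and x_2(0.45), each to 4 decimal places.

Euler on (x_1,x_2): x_1_{n+1} = x_1_n + h·x_1', x_2_{n+1} = x_2_n + h·x_2'.
0.000000: (-1.900000, -1.400000); f=(-2.468400, -2.660000) → (-2.270260, -1.799000)
0.150000: (-2.270260, -1.799000); f=(-3.208816, -4.084198) → (-2.751582, -2.411630)
0.300000: (-2.751582, -2.411630); f=(-4.438210, -6.635798) → (-3.417314, -3.406999)
(x_1(0.45), x_2(0.45)) ≈ (-3.4173, -3.4070)

-3.4173, -3.4070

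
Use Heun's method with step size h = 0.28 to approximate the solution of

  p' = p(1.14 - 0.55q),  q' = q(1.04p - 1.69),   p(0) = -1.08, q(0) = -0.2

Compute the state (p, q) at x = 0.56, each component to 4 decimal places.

-2.0811, -0.0508

Heun on (p,q): k1 = f(x_n, state_n); k2 = f(x_n + h, state_n + h·k1); state_{n+1} = state_n + (h/2)·(k1 + k2).
0.000000: (-1.080000, -0.200000)
  k1 = (-1.350000, 0.562640)
  predictor → (-1.458000, -0.042461)
  k2 = (-1.696169, 0.136143)
  → (-1.506464, -0.102170)
0.280000: (-1.506464, -0.102170)
  k1 = (-1.802022, 0.332741)
  predictor → (-2.011030, -0.009003)
  k2 = (-2.302532, 0.034045)
  → (-2.081101, -0.050820)
(p(0.56), q(0.56)) ≈ (-2.0811, -0.0508)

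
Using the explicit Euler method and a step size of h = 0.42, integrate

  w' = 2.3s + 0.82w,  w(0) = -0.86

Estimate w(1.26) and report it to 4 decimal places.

Euler: w_{n+1} = w_n + h·f(s_n, w_n).
s=0.000000, w=-0.860000: f=-0.705200 → w ← -0.860000 + 0.42·(-0.705200) = -1.156184
s=0.420000, w=-1.156184: f=0.017929 → w ← -1.156184 + 0.42·0.017929 = -1.148654
s=0.840000, w=-1.148654: f=0.990104 → w ← -1.148654 + 0.42·0.990104 = -0.732810
w(1.26) ≈ -0.7328

-0.7328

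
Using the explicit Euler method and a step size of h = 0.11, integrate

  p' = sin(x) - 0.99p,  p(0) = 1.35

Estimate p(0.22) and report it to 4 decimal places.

Euler: p_{n+1} = p_n + h·f(x_n, p_n).
x=0.000000, p=1.350000: f=-1.336500 → p ← 1.350000 + 0.11·(-1.336500) = 1.202985
x=0.110000, p=1.202985: f=-1.081177 → p ← 1.202985 + 0.11·(-1.081177) = 1.084056
p(0.22) ≈ 1.0841

1.0841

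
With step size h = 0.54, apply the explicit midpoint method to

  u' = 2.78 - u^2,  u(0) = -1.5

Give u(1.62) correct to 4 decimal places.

Midpoint: k1 = f(s_n, u_n); k2 = f(s_n + h/2, u_n + (h/2)·k1); u_{n+1} = u_n + h·k2.
s=0.000000, u=-1.500000:
  k1 = f(0.000000, -1.500000) = 0.530000
  k2 = f(0.270000, -1.356900) = 0.938822
  u ← -1.500000 + 0.54·0.938822 = -0.993036
s=0.540000, u=-0.993036:
  k1 = f(0.540000, -0.993036) = 1.793880
  k2 = f(0.810000, -0.508688) = 2.521236
  u ← -0.993036 + 0.54·2.521236 = 0.368432
s=1.080000, u=0.368432:
  k1 = f(1.080000, 0.368432) = 2.644258
  k2 = f(1.350000, 1.082381) = 1.608451
  u ← 0.368432 + 0.54·1.608451 = 1.236995
u(1.62) ≈ 1.2370

1.2370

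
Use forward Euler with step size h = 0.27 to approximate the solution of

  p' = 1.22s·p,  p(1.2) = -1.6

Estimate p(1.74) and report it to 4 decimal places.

Euler: p_{n+1} = p_n + h·f(s_n, p_n).
s=1.200000, p=-1.600000: f=-2.342400 → p ← -1.600000 + 0.27·(-2.342400) = -2.232448
s=1.470000, p=-2.232448: f=-4.003672 → p ← -2.232448 + 0.27·(-4.003672) = -3.313440
p(1.74) ≈ -3.3134

-3.3134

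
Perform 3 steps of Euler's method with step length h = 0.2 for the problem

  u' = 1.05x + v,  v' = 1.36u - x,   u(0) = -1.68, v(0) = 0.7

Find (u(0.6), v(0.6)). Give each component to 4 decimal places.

Euler on (u,v): u_{n+1} = u_n + h·u', v_{n+1} = v_n + h·v'.
0.000000: (-1.680000, 0.700000); f=(0.700000, -2.284800) → (-1.540000, 0.243040)
0.200000: (-1.540000, 0.243040); f=(0.453040, -2.294400) → (-1.449392, -0.215840)
0.400000: (-1.449392, -0.215840); f=(0.204160, -2.371173) → (-1.408560, -0.690075)
(u(0.6), v(0.6)) ≈ (-1.4086, -0.6901)

-1.4086, -0.6901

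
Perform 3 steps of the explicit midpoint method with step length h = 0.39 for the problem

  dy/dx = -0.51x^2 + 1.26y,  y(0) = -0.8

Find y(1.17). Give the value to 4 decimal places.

Midpoint: k1 = f(x_n, y_n); k2 = f(x_n + h/2, y_n + (h/2)·k1); y_{n+1} = y_n + h·k2.
x=0.000000, y=-0.800000:
  k1 = f(0.000000, -0.800000) = -1.008000
  k2 = f(0.195000, -0.996560) = -1.275058
  y ← -0.800000 + 0.39·(-1.275058) = -1.297273
x=0.390000, y=-1.297273:
  k1 = f(0.390000, -1.297273) = -1.712135
  k2 = f(0.585000, -1.631139) = -2.229770
  y ← -1.297273 + 0.39·(-2.229770) = -2.166883
x=0.780000, y=-2.166883:
  k1 = f(0.780000, -2.166883) = -3.040557
  k2 = f(0.975000, -2.759792) = -3.962156
  y ← -2.166883 + 0.39·(-3.962156) = -3.712124
y(1.17) ≈ -3.7121

-3.7121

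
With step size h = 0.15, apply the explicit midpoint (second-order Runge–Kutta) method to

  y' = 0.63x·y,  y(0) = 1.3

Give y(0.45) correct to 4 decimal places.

1.3853

Midpoint: k1 = f(x_n, y_n); k2 = f(x_n + h/2, y_n + (h/2)·k1); y_{n+1} = y_n + h·k2.
x=0.000000, y=1.300000:
  k1 = f(0.000000, 1.300000) = 0.000000
  k2 = f(0.075000, 1.300000) = 0.061425
  y ← 1.300000 + 0.15·0.061425 = 1.309214
x=0.150000, y=1.309214:
  k1 = f(0.150000, 1.309214) = 0.123721
  k2 = f(0.225000, 1.318493) = 0.186896
  y ← 1.309214 + 0.15·0.186896 = 1.337248
x=0.300000, y=1.337248:
  k1 = f(0.300000, 1.337248) = 0.252740
  k2 = f(0.375000, 1.356204) = 0.320403
  y ← 1.337248 + 0.15·0.320403 = 1.385309
y(0.45) ≈ 1.3853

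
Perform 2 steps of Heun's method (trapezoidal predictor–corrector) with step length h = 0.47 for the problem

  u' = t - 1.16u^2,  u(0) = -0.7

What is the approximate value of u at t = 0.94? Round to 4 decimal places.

-1.3533

Heun: k1 = f(t_n, u_n); k2 = f(t_n + h, u_n + h·k1); u_{n+1} = u_n + (h/2)·(k1 + k2).
t=0.000000, u=-0.700000:
  k1 = f(0.000000, -0.700000) = -0.568400
  k2 = f(0.470000, -0.967148) = -0.615035
  u ← -0.700000 + (0.47/2)·(-0.568400 + (-0.615035)) = -0.978107
t=0.470000, u=-0.978107:
  k1 = f(0.470000, -0.978107) = -0.639765
  k2 = f(0.940000, -1.278797) = -0.956973
  u ← -0.978107 + (0.47/2)·(-0.639765 + (-0.956973)) = -1.353341
u(0.94) ≈ -1.3533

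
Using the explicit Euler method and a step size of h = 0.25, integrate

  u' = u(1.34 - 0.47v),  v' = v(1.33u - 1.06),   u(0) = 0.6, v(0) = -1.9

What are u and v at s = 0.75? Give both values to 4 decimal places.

Euler on (u,v): u_{n+1} = u_n + h·u', v_{n+1} = v_n + h·v'.
0.000000: (0.600000, -1.900000); f=(1.339800, 0.497800) → (0.934950, -1.775550)
0.250000: (0.934950, -1.775550); f=(2.033057, -0.325784) → (1.443214, -1.856996)
0.500000: (1.443214, -1.856996); f=(3.193527, -1.596041) → (2.241596, -2.256006)
(u(0.75), v(0.75)) ≈ (2.2416, -2.2560)

2.2416, -2.2560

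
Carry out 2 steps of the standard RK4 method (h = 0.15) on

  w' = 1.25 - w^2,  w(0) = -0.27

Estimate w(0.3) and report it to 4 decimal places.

RK4: k1 = f(s_n, w_n); k2 = f(s_n + h/2, w_n + (h/2)·k1); k3 = f(s_n + h/2, w_n + (h/2)·k2); k4 = f(s_n + h, w_n + h·k3); w_{n+1} = w_n + (h/6)·(k1 + 2k2 + 2k3 + k4).
s=0.000000, w=-0.270000:
  k1 = f(0.000000, -0.270000) = 1.177100
  k2 = f(0.075000, -0.181718) = 1.216979
  k3 = f(0.075000, -0.178727) = 1.218057
  k4 = f(0.150000, -0.087291) = 1.242380
  w ← -0.270000 + (0.15/6)·(k1 + 2k2 + 2k3 + k4) = -0.087761
s=0.150000, w=-0.087761:
  k1 = f(0.150000, -0.087761) = 1.242298
  k2 = f(0.225000, 0.005411) = 1.249971
  k3 = f(0.225000, 0.005987) = 1.249964
  k4 = f(0.300000, 0.099733) = 1.240053
  w ← -0.087761 + (0.15/6)·(k1 + 2k2 + 2k3 + k4) = 0.099294
w(0.3) ≈ 0.0993

0.0993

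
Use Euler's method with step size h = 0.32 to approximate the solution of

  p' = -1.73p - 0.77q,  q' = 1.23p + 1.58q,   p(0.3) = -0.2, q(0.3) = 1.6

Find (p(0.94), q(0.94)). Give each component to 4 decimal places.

-0.7900, 3.3181

Euler on (p,q): p_{n+1} = p_n + h·p', q_{n+1} = q_n + h·q'.
0.300000: (-0.200000, 1.600000); f=(-0.886000, 2.282000) → (-0.483520, 2.330240)
0.620000: (-0.483520, 2.330240); f=(-0.957795, 3.087050) → (-0.790014, 3.318096)
(p(0.94), q(0.94)) ≈ (-0.7900, 3.3181)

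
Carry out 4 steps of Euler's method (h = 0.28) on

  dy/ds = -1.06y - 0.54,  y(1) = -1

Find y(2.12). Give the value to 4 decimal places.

-0.6294

Euler: y_{n+1} = y_n + h·f(s_n, y_n).
s=1.000000, y=-1.000000: f=0.520000 → y ← -1.000000 + 0.28·0.520000 = -0.854400
s=1.280000, y=-0.854400: f=0.365664 → y ← -0.854400 + 0.28·0.365664 = -0.752014
s=1.560000, y=-0.752014: f=0.257135 → y ← -0.752014 + 0.28·0.257135 = -0.680016
s=1.840000, y=-0.680016: f=0.180817 → y ← -0.680016 + 0.28·0.180817 = -0.629387
y(2.12) ≈ -0.6294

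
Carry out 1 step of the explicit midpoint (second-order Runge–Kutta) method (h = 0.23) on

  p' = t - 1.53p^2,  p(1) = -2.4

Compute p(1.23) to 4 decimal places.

Midpoint: k1 = f(t_n, p_n); k2 = f(t_n + h/2, p_n + (h/2)·k1); p_{n+1} = p_n + h·k2.
t=1.000000, p=-2.400000:
  k1 = f(1.000000, -2.400000) = -7.812800
  k2 = f(1.115000, -3.298472) = -15.531274
  p ← -2.400000 + 0.23·(-15.531274) = -5.972193
p(1.23) ≈ -5.9722

-5.9722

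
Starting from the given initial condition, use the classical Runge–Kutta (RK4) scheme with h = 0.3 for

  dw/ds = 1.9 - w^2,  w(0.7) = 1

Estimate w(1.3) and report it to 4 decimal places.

RK4: k1 = f(s_n, w_n); k2 = f(s_n + h/2, w_n + (h/2)·k1); k3 = f(s_n + h/2, w_n + (h/2)·k2); k4 = f(s_n + h, w_n + h·k3); w_{n+1} = w_n + (h/6)·(k1 + 2k2 + 2k3 + k4).
s=0.700000, w=1.000000:
  k1 = f(0.700000, 1.000000) = 0.900000
  k2 = f(0.850000, 1.135000) = 0.611775
  k3 = f(0.850000, 1.091766) = 0.708046
  k4 = f(1.000000, 1.212414) = 0.430052
  w ← 1.000000 + (0.3/6)·(k1 + 2k2 + 2k3 + k4) = 1.198485
s=1.000000, w=1.198485:
  k1 = f(1.000000, 1.198485) = 0.463634
  k2 = f(1.150000, 1.268030) = 0.292100
  k3 = f(1.150000, 1.242300) = 0.356691
  k4 = f(1.300000, 1.305492) = 0.195690
  w ← 1.198485 + (0.3/6)·(k1 + 2k2 + 2k3 + k4) = 1.296330
w(1.3) ≈ 1.2963

1.2963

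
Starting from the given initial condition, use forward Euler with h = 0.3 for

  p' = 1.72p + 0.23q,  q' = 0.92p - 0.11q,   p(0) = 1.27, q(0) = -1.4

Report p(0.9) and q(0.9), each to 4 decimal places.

Euler on (p,q): p_{n+1} = p_n + h·p', q_{n+1} = q_n + h·q'.
0.000000: (1.270000, -1.400000); f=(1.862400, 1.322400) → (1.828720, -1.003280)
0.300000: (1.828720, -1.003280); f=(2.914644, 1.792783) → (2.703113, -0.465445)
0.600000: (2.703113, -0.465445); f=(4.542302, 2.538063) → (4.065804, 0.295974)
(p(0.9), q(0.9)) ≈ (4.0658, 0.2960)

4.0658, 0.2960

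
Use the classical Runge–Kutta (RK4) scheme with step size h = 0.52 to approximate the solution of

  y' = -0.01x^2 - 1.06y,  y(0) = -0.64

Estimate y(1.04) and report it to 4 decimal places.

-0.2157

RK4: k1 = f(x_n, y_n); k2 = f(x_n + h/2, y_n + (h/2)·k1); k3 = f(x_n + h/2, y_n + (h/2)·k2); k4 = f(x_n + h, y_n + h·k3); y_{n+1} = y_n + (h/6)·(k1 + 2k2 + 2k3 + k4).
x=0.000000, y=-0.640000:
  k1 = f(0.000000, -0.640000) = 0.678400
  k2 = f(0.260000, -0.463616) = 0.490757
  k3 = f(0.260000, -0.512403) = 0.542471
  k4 = f(0.520000, -0.357915) = 0.376686
  y ← -0.640000 + (0.52/6)·(k1 + 2k2 + 2k3 + k4) = -0.369466
x=0.520000, y=-0.369466:
  k1 = f(0.520000, -0.369466) = 0.388930
  k2 = f(0.780000, -0.268344) = 0.278361
  k3 = f(0.780000, -0.297092) = 0.308834
  k4 = f(1.040000, -0.208873) = 0.210589
  y ← -0.369466 + (0.52/6)·(k1 + 2k2 + 2k3 + k4) = -0.215727
y(1.04) ≈ -0.2157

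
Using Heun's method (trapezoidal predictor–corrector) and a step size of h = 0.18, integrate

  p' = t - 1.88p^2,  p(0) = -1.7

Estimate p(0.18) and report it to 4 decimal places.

Heun: k1 = f(t_n, p_n); k2 = f(t_n + h, p_n + h·k1); p_{n+1} = p_n + (h/2)·(k1 + k2).
t=0.000000, p=-1.700000:
  k1 = f(0.000000, -1.700000) = -5.433200
  k2 = f(0.180000, -2.677976) = -13.302524
  p ← -1.700000 + (0.18/2)·(-5.433200 + (-13.302524)) = -3.386215
p(0.18) ≈ -3.3862

-3.3862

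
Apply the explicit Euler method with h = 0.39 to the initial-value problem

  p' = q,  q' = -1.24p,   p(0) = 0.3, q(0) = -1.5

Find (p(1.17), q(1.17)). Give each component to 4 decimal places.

Euler on (p,q): p_{n+1} = p_n + h·p', q_{n+1} = q_n + h·q'.
0.000000: (0.300000, -1.500000); f=(-1.500000, -0.372000) → (-0.285000, -1.645080)
0.390000: (-0.285000, -1.645080); f=(-1.645080, 0.353400) → (-0.926581, -1.507254)
0.780000: (-0.926581, -1.507254); f=(-1.507254, 1.148961) → (-1.514410, -1.059159)
(p(1.17), q(1.17)) ≈ (-1.5144, -1.0592)

-1.5144, -1.0592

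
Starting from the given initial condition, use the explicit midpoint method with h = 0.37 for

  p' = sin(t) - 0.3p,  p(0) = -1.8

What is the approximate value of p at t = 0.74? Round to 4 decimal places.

-1.1939

Midpoint: k1 = f(t_n, p_n); k2 = f(t_n + h/2, p_n + (h/2)·k1); p_{n+1} = p_n + h·k2.
t=0.000000, p=-1.800000:
  k1 = f(0.000000, -1.800000) = 0.540000
  k2 = f(0.185000, -1.700100) = 0.693977
  p ← -1.800000 + 0.37·0.693977 = -1.543229
t=0.370000, p=-1.543229:
  k1 = f(0.370000, -1.543229) = 0.824584
  k2 = f(0.555000, -1.390681) = 0.944147
  p ← -1.543229 + 0.37·0.944147 = -1.193894
p(0.74) ≈ -1.1939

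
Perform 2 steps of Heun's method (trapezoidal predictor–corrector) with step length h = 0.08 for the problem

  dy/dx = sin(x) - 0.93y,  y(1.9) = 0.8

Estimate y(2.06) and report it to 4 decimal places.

Heun: k1 = f(x_n, y_n); k2 = f(x_n + h, y_n + h·k1); y_{n+1} = y_n + (h/2)·(k1 + k2).
x=1.900000, y=0.800000:
  k1 = f(1.900000, 0.800000) = 0.202300
  k2 = f(1.980000, 0.816184) = 0.158387
  y ← 0.800000 + (0.08/2)·(0.202300 + 0.158387) = 0.814427
x=1.980000, y=0.814427:
  k1 = f(1.980000, 0.814427) = 0.160020
  k2 = f(2.060000, 0.827229) = 0.113384
  y ← 0.814427 + (0.08/2)·(0.160020 + 0.113384) = 0.825364
y(2.06) ≈ 0.8254

0.8254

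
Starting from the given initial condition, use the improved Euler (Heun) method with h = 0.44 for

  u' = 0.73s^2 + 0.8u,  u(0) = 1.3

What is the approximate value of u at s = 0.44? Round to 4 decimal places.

1.8692

Heun: k1 = f(s_n, u_n); k2 = f(s_n + h, u_n + h·k1); u_{n+1} = u_n + (h/2)·(k1 + k2).
s=0.000000, u=1.300000:
  k1 = f(0.000000, 1.300000) = 1.040000
  k2 = f(0.440000, 1.757600) = 1.547408
  u ← 1.300000 + (0.44/2)·(1.040000 + 1.547408) = 1.869230
u(0.44) ≈ 1.8692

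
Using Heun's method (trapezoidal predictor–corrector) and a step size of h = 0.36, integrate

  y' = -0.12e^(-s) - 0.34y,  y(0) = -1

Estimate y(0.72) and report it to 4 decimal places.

-0.8372

Heun: k1 = f(s_n, y_n); k2 = f(s_n + h, y_n + h·k1); y_{n+1} = y_n + (h/2)·(k1 + k2).
s=0.000000, y=-1.000000:
  k1 = f(0.000000, -1.000000) = 0.220000
  k2 = f(0.360000, -0.920800) = 0.229351
  y ← -1.000000 + (0.36/2)·(0.220000 + 0.229351) = -0.919117
s=0.360000, y=-0.919117:
  k1 = f(0.360000, -0.919117) = 0.228779
  k2 = f(0.720000, -0.836757) = 0.226087
  y ← -0.919117 + (0.36/2)·(0.228779 + 0.226087) = -0.837241
y(0.72) ≈ -0.8372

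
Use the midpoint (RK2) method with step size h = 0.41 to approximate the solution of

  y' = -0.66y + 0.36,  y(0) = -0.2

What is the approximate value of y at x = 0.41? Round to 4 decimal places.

-0.0256

Midpoint: k1 = f(x_n, y_n); k2 = f(x_n + h/2, y_n + (h/2)·k1); y_{n+1} = y_n + h·k2.
x=0.000000, y=-0.200000:
  k1 = f(0.000000, -0.200000) = 0.492000
  k2 = f(0.205000, -0.099140) = 0.425432
  y ← -0.200000 + 0.41·0.425432 = -0.025573
y(0.41) ≈ -0.0256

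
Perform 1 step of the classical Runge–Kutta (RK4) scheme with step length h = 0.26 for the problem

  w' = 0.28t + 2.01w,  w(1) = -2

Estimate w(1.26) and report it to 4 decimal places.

RK4: k1 = f(t_n, w_n); k2 = f(t_n + h/2, w_n + (h/2)·k1); k3 = f(t_n + h/2, w_n + (h/2)·k2); k4 = f(t_n + h, w_n + h·k3); w_{n+1} = w_n + (h/6)·(k1 + 2k2 + 2k3 + k4).
t=1.000000, w=-2.000000:
  k1 = f(1.000000, -2.000000) = -3.740000
  k2 = f(1.130000, -2.486200) = -4.680862
  k3 = f(1.130000, -2.608512) = -4.926709
  k4 = f(1.260000, -3.280944) = -6.241898
  w ← -2.000000 + (0.26/6)·(k1 + 2k2 + 2k3 + k4) = -3.265205
w(1.26) ≈ -3.2652

-3.2652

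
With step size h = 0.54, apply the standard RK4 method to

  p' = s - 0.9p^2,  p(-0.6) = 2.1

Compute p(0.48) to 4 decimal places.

0.7175

RK4: k1 = f(s_n, p_n); k2 = f(s_n + h/2, p_n + (h/2)·k1); k3 = f(s_n + h/2, p_n + (h/2)·k2); k4 = f(s_n + h, p_n + h·k3); p_{n+1} = p_n + (h/6)·(k1 + 2k2 + 2k3 + k4).
s=-0.600000, p=2.100000:
  k1 = f(-0.600000, 2.100000) = -4.569000
  k2 = f(-0.330000, 0.866370) = -1.005537
  k3 = f(-0.330000, 1.828505) = -3.339087
  k4 = f(-0.060000, 0.296893) = -0.139331
  p ← 2.100000 + (0.54/6)·(k1 + 2k2 + 2k3 + k4) = 0.894218
s=-0.060000, p=0.894218:
  k1 = f(-0.060000, 0.894218) = -0.779663
  k2 = f(0.210000, 0.683709) = -0.210712
  k3 = f(0.210000, 0.837326) = -0.421003
  k4 = f(0.480000, 0.666876) = 0.079748
  p ← 0.894218 + (0.54/6)·(k1 + 2k2 + 2k3 + k4) = 0.717517
p(0.48) ≈ 0.7175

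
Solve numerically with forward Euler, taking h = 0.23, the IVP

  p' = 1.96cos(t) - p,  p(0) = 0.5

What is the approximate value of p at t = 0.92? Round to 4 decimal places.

1.3005

Euler: p_{n+1} = p_n + h·f(t_n, p_n).
t=0.000000, p=0.500000: f=1.460000 → p ← 0.500000 + 0.23·1.460000 = 0.835800
t=0.230000, p=0.835800: f=1.072586 → p ← 0.835800 + 0.23·1.072586 = 1.082495
t=0.460000, p=1.082495: f=0.673768 → p ← 1.082495 + 0.23·0.673768 = 1.237461
t=0.690000, p=1.237461: f=0.274181 → p ← 1.237461 + 0.23·0.274181 = 1.300523
p(0.92) ≈ 1.3005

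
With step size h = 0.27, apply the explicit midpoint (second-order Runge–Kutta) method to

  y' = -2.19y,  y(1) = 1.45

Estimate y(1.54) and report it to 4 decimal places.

Midpoint: k1 = f(s_n, y_n); k2 = f(s_n + h/2, y_n + (h/2)·k1); y_{n+1} = y_n + h·k2.
s=1.000000, y=1.450000:
  k1 = f(1.000000, 1.450000) = -3.175500
  k2 = f(1.135000, 1.021307) = -2.236663
  y ← 1.450000 + 0.27·(-2.236663) = 0.846101
s=1.270000, y=0.846101:
  k1 = f(1.270000, 0.846101) = -1.852961
  k2 = f(1.405000, 0.595951) = -1.305133
  y ← 0.846101 + 0.27·(-1.305133) = 0.493715
y(1.54) ≈ 0.4937

0.4937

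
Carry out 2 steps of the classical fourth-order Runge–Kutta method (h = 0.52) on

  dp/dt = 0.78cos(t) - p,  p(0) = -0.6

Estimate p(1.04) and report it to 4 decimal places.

RK4: k1 = f(t_n, p_n); k2 = f(t_n + h/2, p_n + (h/2)·k1); k3 = f(t_n + h/2, p_n + (h/2)·k2); k4 = f(t_n + h, p_n + h·k3); p_{n+1} = p_n + (h/6)·(k1 + 2k2 + 2k3 + k4).
t=0.000000, p=-0.600000:
  k1 = f(0.000000, -0.600000) = 1.380000
  k2 = f(0.260000, -0.241200) = 0.994984
  k3 = f(0.260000, -0.341304) = 1.095088
  k4 = f(0.520000, -0.030554) = 0.707453
  p ← -0.600000 + (0.52/6)·(k1 + 2k2 + 2k3 + k4) = -0.056808
t=0.520000, p=-0.056808:
  k1 = f(0.520000, -0.056808) = 0.733707
  k2 = f(0.780000, 0.133956) = 0.420557
  k3 = f(0.780000, 0.052537) = 0.501976
  k4 = f(1.040000, 0.204219) = 0.190632
  p ← -0.056808 + (0.52/6)·(k1 + 2k2 + 2k3 + k4) = 0.183207
p(1.04) ≈ 0.1832

0.1832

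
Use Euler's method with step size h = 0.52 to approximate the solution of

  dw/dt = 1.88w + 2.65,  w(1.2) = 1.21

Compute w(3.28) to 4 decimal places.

38.6572

Euler: w_{n+1} = w_n + h·f(t_n, w_n).
t=1.200000, w=1.210000: f=4.924800 → w ← 1.210000 + 0.52·4.924800 = 3.770896
t=1.720000, w=3.770896: f=9.739284 → w ← 3.770896 + 0.52·9.739284 = 8.835324
t=2.240000, w=8.835324: f=19.260409 → w ← 8.835324 + 0.52·19.260409 = 18.850737
t=2.760000, w=18.850737: f=38.089385 → w ← 18.850737 + 0.52·38.089385 = 38.657217
w(3.28) ≈ 38.6572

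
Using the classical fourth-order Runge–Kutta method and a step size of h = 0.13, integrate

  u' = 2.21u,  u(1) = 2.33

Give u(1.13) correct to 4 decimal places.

3.1054

RK4: k1 = f(x_n, u_n); k2 = f(x_n + h/2, u_n + (h/2)·k1); k3 = f(x_n + h/2, u_n + (h/2)·k2); k4 = f(x_n + h, u_n + h·k3); u_{n+1} = u_n + (h/6)·(k1 + 2k2 + 2k3 + k4).
x=1.000000, u=2.330000:
  k1 = f(1.000000, 2.330000) = 5.149300
  k2 = f(1.065000, 2.664705) = 5.888997
  k3 = f(1.065000, 2.712785) = 5.995254
  k4 = f(1.130000, 3.109383) = 6.871737
  u ← 2.330000 + (0.13/6)·(k1 + 2k2 + 2k3 + k4) = 3.105440
u(1.13) ≈ 3.1054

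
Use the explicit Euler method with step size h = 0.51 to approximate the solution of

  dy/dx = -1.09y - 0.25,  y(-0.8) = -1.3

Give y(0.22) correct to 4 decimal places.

-0.4405

Euler: y_{n+1} = y_n + h·f(x_n, y_n).
x=-0.800000, y=-1.300000: f=1.167000 → y ← -1.300000 + 0.51·1.167000 = -0.704830
x=-0.290000, y=-0.704830: f=0.518265 → y ← -0.704830 + 0.51·0.518265 = -0.440515
y(0.22) ≈ -0.4405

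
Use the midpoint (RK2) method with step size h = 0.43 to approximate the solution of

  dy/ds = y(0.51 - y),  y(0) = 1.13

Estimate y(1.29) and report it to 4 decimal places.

0.7288

Midpoint: k1 = f(s_n, y_n); k2 = f(s_n + h/2, y_n + (h/2)·k1); y_{n+1} = y_n + h·k2.
s=0.000000, y=1.130000:
  k1 = f(0.000000, 1.130000) = -0.700600
  k2 = f(0.215000, 0.979371) = -0.459688
  y ← 1.130000 + 0.43·(-0.459688) = 0.932334
s=0.430000, y=0.932334:
  k1 = f(0.430000, 0.932334) = -0.393756
  k2 = f(0.645000, 0.847676) = -0.286240
  y ← 0.932334 + 0.43·(-0.286240) = 0.809251
s=0.860000, y=0.809251:
  k1 = f(0.860000, 0.809251) = -0.242169
  k2 = f(1.075000, 0.757184) = -0.187164
  y ← 0.809251 + 0.43·(-0.187164) = 0.728770
y(1.29) ≈ 0.7288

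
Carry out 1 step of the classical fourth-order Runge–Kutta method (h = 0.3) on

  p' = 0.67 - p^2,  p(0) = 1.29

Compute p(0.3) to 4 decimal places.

RK4: k1 = f(x_n, p_n); k2 = f(x_n + h/2, p_n + (h/2)·k1); k3 = f(x_n + h/2, p_n + (h/2)·k2); k4 = f(x_n + h, p_n + h·k3); p_{n+1} = p_n + (h/6)·(k1 + 2k2 + 2k3 + k4).
x=0.000000, p=1.290000:
  k1 = f(0.000000, 1.290000) = -0.994100
  k2 = f(0.150000, 1.140885) = -0.631619
  k3 = f(0.150000, 1.195257) = -0.758640
  k4 = f(0.300000, 1.062408) = -0.458711
  p ← 1.290000 + (0.3/6)·(k1 + 2k2 + 2k3 + k4) = 1.078334
p(0.3) ≈ 1.0783

1.0783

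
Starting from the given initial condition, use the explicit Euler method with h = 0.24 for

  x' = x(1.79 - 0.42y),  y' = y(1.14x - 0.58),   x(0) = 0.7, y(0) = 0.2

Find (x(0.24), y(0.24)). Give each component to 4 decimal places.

0.9866, 0.2105

Euler on (x,y): x_{n+1} = x_n + h·x', y_{n+1} = y_n + h·y'.
0.000000: (0.700000, 0.200000); f=(1.194200, 0.043600) → (0.986608, 0.210464)
(x(0.24), y(0.24)) ≈ (0.9866, 0.2105)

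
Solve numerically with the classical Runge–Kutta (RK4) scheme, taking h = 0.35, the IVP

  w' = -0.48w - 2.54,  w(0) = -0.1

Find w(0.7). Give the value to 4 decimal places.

-1.5816

RK4: k1 = f(x_n, w_n); k2 = f(x_n + h/2, w_n + (h/2)·k1); k3 = f(x_n + h/2, w_n + (h/2)·k2); k4 = f(x_n + h, w_n + h·k3); w_{n+1} = w_n + (h/6)·(k1 + 2k2 + 2k3 + k4).
x=0.000000, w=-0.100000:
  k1 = f(0.000000, -0.100000) = -2.492000
  k2 = f(0.175000, -0.536100) = -2.282672
  k3 = f(0.175000, -0.499468) = -2.300256
  k4 = f(0.350000, -0.905089) = -2.105557
  w ← -0.100000 + (0.35/6)·(k1 + 2k2 + 2k3 + k4) = -0.902866
x=0.350000, w=-0.902866:
  k1 = f(0.350000, -0.902866) = -2.106624
  k2 = f(0.525000, -1.271525) = -1.929668
  k3 = f(0.525000, -1.240558) = -1.944532
  k4 = f(0.700000, -1.583452) = -1.779943
  w ← -0.902866 + (0.35/6)·(k1 + 2k2 + 2k3 + k4) = -1.581572
w(0.7) ≈ -1.5816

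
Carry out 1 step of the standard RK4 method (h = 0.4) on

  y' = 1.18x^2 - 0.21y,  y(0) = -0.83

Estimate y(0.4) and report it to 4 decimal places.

RK4: k1 = f(x_n, y_n); k2 = f(x_n + h/2, y_n + (h/2)·k1); k3 = f(x_n + h/2, y_n + (h/2)·k2); k4 = f(x_n + h, y_n + h·k3); y_{n+1} = y_n + (h/6)·(k1 + 2k2 + 2k3 + k4).
x=0.000000, y=-0.830000:
  k1 = f(0.000000, -0.830000) = 0.174300
  k2 = f(0.200000, -0.795140) = 0.214179
  k3 = f(0.200000, -0.787164) = 0.212504
  k4 = f(0.400000, -0.744998) = 0.345250
  y ← -0.830000 + (0.4/6)·(k1 + 2k2 + 2k3 + k4) = -0.738472
y(0.4) ≈ -0.7385

-0.7385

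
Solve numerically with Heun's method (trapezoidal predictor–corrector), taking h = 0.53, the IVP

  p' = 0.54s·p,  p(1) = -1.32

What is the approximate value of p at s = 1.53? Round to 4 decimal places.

-1.8806

Heun: k1 = f(s_n, p_n); k2 = f(s_n + h, p_n + h·k1); p_{n+1} = p_n + (h/2)·(k1 + k2).
s=1.000000, p=-1.320000:
  k1 = f(1.000000, -1.320000) = -0.712800
  k2 = f(1.530000, -1.697784) = -1.402709
  p ← -1.320000 + (0.53/2)·(-0.712800 + (-1.402709)) = -1.880610
p(1.53) ≈ -1.8806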